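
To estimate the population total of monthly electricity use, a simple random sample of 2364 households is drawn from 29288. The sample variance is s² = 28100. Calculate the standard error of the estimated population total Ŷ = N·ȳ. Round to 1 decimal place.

96815.3

Var(Ŷ) = N²·Var(ȳ) = N²·(1 − n/N)·s²/n.
f = 2364/29288 = 0.08071565; Var(ȳ) = 0.91928435·28100/2364 = 10.927196.
Var(Ŷ) = 29288² · 10.927196 = 9.3732061 × 10^9.
SE(Ŷ) = √(9.3732061 × 10^9) = 96815.3.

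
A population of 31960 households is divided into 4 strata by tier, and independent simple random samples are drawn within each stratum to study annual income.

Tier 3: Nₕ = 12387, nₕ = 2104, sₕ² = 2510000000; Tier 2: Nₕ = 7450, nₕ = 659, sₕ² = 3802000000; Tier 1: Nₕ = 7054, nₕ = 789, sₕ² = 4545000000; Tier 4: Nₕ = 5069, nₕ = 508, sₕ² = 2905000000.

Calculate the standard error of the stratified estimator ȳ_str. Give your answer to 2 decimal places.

901.77

Var(ȳ_str) = Σₕ Wₕ²(1 − fₕ)sₕ²/nₕ with Wₕ = Nₕ/N, N = 31960.
Tier 3: Wₕ = 0.38757822; term = 0.38757822²·(1 − 0.16985549)·2510000000/2104 = 148764.88.
Tier 2: Wₕ = 0.23310388; term = 0.23310388²·(1 − 0.08845638)·3802000000/659 = 285761.13.
Tier 1: Wₕ = 0.22071339; term = 0.22071339²·(1 − 0.11185143)·4545000000/789 = 249229.75.
Tier 4: Wₕ = 0.15860451; term = 0.15860451²·(1 − 0.10021701)·2905000000/508 = 129434.86.
Sum = 813190.62.
SE = √(813190.62) = 901.77.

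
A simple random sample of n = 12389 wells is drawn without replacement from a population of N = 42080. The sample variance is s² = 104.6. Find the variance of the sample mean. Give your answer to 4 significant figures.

0.005957

Under SRS without replacement, Var(ȳ) = (1 − f)·s²/n with f = n/N = 12389/42080 = 0.29441540.
Var(ȳ) = (1 − 0.29441540)·104.6/12389 = 0.70558460·0.0084429736 = 0.0059572322.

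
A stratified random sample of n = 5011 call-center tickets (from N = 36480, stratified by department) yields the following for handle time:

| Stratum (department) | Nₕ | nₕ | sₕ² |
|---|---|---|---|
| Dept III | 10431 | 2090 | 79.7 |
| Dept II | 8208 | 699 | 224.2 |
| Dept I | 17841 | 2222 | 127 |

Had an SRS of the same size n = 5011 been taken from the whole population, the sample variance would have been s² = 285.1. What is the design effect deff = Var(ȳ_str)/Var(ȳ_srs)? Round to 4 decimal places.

Var(ȳ_str) = Σ Wₕ²(1−fₕ)sₕ²/nₕ with Wₕ = Nₕ/36480:
  Dept III: (10431/36480)²·(1−2090/10431)·79.7/2090 = 0.0024931387
  Dept II: (8208/36480)²·(1−699/8208)·224.2/699 = 0.014854848
  Dept I: (17841/36480)²·(1−2222/17841)·127/2222 = 0.011968023
  → Var(ȳ_str) = 0.02931601.
Var(ȳ_srs) = (1 − 5011/36480)·285.1/5011 = 0.04907959.
deff = 0.02931601 / 0.04907959 = 0.5973.

0.5973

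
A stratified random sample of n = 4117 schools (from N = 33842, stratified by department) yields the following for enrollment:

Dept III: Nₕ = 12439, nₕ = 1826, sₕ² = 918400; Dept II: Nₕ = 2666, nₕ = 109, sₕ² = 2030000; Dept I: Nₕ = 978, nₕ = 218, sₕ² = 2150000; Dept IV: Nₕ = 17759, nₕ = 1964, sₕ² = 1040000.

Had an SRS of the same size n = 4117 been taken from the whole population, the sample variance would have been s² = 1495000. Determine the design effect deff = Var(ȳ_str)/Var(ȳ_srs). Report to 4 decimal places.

0.9560

Var(ȳ_str) = Σ Wₕ²(1−fₕ)sₕ²/nₕ with Wₕ = Nₕ/33842:
  Dept III: (12439/33842)²·(1−1826/12439)·918400/1826 = 57.975258
  Dept II: (2666/33842)²·(1−109/2666)·2030000/109 = 110.85323
  Dept I: (978/33842)²·(1−218/978)·2150000/218 = 6.4006248
  Dept IV: (17759/33842)²·(1−1964/17759)·1040000/1964 = 129.69342
  → Var(ȳ_str) = 304.92253.
Var(ȳ_srs) = (1 − 4117/33842)·1495000/4117 = 318.95262.
deff = 304.92253 / 318.95262 = 0.9560.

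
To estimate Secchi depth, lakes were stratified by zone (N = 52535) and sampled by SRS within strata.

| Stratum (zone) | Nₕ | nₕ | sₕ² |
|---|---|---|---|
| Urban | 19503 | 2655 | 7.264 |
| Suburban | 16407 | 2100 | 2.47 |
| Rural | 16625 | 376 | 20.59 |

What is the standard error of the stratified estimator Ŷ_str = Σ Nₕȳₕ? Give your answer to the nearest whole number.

3996

Var(Ŷ_str) = Σₕ Nₕ²(1 − fₕ)sₕ²/nₕ.
Urban: 19503²·(1 − 2655/19503)·7.264/2655 = 899002.88.
Suburban: 16407²·(1 − 2100/16407)·2.47/2100 = 276093.01.
Rural: 16625²·(1 − 376/16625)·20.59/376 = 1.4793018 × 10^7.
Sum = 1.5968114 × 10^7.
SE = √(1.5968114 × 10^7) = 3996.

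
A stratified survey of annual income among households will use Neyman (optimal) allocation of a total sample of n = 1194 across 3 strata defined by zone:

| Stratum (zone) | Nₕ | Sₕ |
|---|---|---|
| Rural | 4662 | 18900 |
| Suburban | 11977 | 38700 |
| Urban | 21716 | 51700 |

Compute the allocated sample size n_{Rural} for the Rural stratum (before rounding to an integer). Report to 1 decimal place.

Neyman allocation: nₕ = n·NₕSₕ / Σⱼ NⱼSⱼ.
Σ NⱼSⱼ = 4662·18900 + 11977·38700 + 21716·51700 = 1.6743389 × 10^9.
n_{Rural} = 1194·4662·18900 / (1.6743389 × 10^9) = 62.8.

62.8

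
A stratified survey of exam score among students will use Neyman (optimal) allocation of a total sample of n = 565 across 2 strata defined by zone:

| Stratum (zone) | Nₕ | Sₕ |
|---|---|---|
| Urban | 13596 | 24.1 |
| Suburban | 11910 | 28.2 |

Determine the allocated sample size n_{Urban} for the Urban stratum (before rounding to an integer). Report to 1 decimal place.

279.0

Neyman allocation: nₕ = n·NₕSₕ / Σⱼ NⱼSⱼ.
Σ NⱼSⱼ = 13596·24.1 + 11910·28.2 = 663525.6.
n_{Urban} = 565·13596·24.1 / 663525.6 = 279.0.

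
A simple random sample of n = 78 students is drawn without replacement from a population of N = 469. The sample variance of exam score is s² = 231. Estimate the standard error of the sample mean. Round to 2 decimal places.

Under SRS without replacement, Var(ȳ) = (1 − f)·s²/n with f = n/N = 78/469 = 0.16631130.
Var(ȳ) = (1 − 0.16631130)·231/78 = 0.83368870·2.9615385 = 2.4690011.
SE(ȳ) = √(2.4690011) = 1.57.

1.57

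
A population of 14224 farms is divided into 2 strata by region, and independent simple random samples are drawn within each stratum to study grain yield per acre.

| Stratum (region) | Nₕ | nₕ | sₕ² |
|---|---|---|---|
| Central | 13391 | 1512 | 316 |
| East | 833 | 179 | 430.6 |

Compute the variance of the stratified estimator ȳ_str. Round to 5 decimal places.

0.17080

Var(ȳ_str) = Σₕ Wₕ²(1 − fₕ)sₕ²/nₕ with Wₕ = Nₕ/N, N = 14224.
Central: Wₕ = 0.94143701; term = 0.94143701²·(1 − 0.11291166)·316/1512 = 0.16431783.
East: Wₕ = 0.05856299; term = 0.05856299²·(1 − 0.21488595)·430.6/179 = 0.0064773931.
Sum = 0.17079522.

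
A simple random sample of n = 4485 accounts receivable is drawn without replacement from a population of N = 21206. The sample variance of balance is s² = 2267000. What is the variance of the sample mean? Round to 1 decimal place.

Under SRS without replacement, Var(ȳ) = (1 − f)·s²/n with f = n/N = 4485/21206 = 0.21149675.
Var(ȳ) = (1 − 0.21149675)·2267000/4485 = 0.78850325·505.46265 = 398.55895.

398.6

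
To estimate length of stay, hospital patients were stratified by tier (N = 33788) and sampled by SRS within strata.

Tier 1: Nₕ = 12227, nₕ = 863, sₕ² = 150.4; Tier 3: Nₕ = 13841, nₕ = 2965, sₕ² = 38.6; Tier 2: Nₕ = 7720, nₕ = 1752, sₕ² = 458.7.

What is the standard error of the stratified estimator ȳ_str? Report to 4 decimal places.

Var(ȳ_str) = Σₕ Wₕ²(1 − fₕ)sₕ²/nₕ with Wₕ = Nₕ/N, N = 33788.
Tier 1: Wₕ = 0.36187404; term = 0.36187404²·(1 − 0.07058150)·150.4/863 = 0.021211101.
Tier 3: Wₕ = 0.40964248; term = 0.40964248²·(1 − 0.21421863)·38.6/2965 = 0.0017166205.
Tier 2: Wₕ = 0.22848349; term = 0.22848349²·(1 − 0.22694301)·458.7/1752 = 0.010566126.
Sum = 0.033493848.
SE = √(0.033493848) = 0.1830.

0.1830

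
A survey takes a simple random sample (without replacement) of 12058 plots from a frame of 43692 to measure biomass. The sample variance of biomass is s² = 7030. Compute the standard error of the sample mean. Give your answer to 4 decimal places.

0.6497

Under SRS without replacement, Var(ȳ) = (1 − f)·s²/n with f = n/N = 12058/43692 = 0.27597730.
Var(ȳ) = (1 − 0.27597730)·7030/12058 = 0.72402270·0.58301543 = 0.42211641.
SE(ȳ) = √(0.42211641) = 0.6497.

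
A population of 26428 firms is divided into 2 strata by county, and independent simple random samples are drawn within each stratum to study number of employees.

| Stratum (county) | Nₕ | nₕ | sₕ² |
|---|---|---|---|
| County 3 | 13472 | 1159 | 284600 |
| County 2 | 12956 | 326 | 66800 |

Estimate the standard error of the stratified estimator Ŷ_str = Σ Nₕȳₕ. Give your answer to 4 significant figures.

272500

Var(Ŷ_str) = Σₕ Nₕ²(1 − fₕ)sₕ²/nₕ.
County 3: 13472²·(1 − 1159/13472)·284600/1159 = 4.0733095 × 10^10.
County 2: 12956²·(1 − 326/12956)·66800/326 = 3.3529969 × 10^10.
Sum = 7.4263064 × 10^10.
SE = √(7.4263064 × 10^10) = 272500.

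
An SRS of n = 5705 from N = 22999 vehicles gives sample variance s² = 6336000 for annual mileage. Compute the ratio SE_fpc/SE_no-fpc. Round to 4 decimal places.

0.8671

f = n/N = 5705/22999 = 0.24805426.
SE_no-fpc = √(s²/n) = 33.325737; SE_fpc = √((1−f)s²/n) = 28.898348.
Ratio = √(1−f) = 0.86714805.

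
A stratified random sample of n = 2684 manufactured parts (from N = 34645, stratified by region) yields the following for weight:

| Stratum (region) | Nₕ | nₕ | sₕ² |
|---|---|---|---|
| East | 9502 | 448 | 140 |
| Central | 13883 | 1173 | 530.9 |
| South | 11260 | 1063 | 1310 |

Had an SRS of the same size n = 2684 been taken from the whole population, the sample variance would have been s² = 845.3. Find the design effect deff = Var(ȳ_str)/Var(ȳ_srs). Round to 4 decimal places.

0.7119

Var(ȳ_str) = Σ Wₕ²(1−fₕ)sₕ²/nₕ with Wₕ = Nₕ/34645:
  East: (9502/34645)²·(1−448/9502)·140/448 = 0.022398782
  Central: (13883/34645)²·(1−1173/13883)·530.9/1173 = 0.066536884
  South: (11260/34645)²·(1−1063/11260)·1310/1063 = 0.11788749
  → Var(ȳ_str) = 0.20682316.
Var(ȳ_srs) = (1 − 2684/34645)·845.3/2684 = 0.29054148.
deff = 0.20682316 / 0.29054148 = 0.7119.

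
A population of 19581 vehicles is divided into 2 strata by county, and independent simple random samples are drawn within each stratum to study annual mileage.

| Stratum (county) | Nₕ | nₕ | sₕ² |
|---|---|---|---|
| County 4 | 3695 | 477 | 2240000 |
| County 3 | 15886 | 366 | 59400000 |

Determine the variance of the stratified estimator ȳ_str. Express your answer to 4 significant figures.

104500

Var(ȳ_str) = Σₕ Wₕ²(1 − fₕ)sₕ²/nₕ with Wₕ = Nₕ/N, N = 19581.
County 4: Wₕ = 0.18870333; term = 0.18870333²·(1 − 0.12909337)·2240000/477 = 145.6332.
County 3: Wₕ = 0.81129667; term = 0.81129667²·(1 − 0.02303915)·59400000/366 = 104361.88.
Sum = 104507.51.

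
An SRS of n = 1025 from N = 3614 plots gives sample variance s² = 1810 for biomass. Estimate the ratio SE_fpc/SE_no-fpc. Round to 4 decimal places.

f = n/N = 1025/3614 = 0.28361926.
SE_no-fpc = √(s²/n) = 1.3288543; SE_fpc = √((1−f)s²/n) = 1.1247327.
Ratio = √(1−f) = 0.84639278.

0.8464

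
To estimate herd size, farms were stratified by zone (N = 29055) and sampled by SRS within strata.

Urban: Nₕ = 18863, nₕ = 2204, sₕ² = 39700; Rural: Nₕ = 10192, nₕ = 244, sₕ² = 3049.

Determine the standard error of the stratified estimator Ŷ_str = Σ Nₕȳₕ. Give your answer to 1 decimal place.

83230.1

Var(Ŷ_str) = Σₕ Nₕ²(1 − fₕ)sₕ²/nₕ.
Urban: 18863²·(1 − 2204/18863)·39700/2204 = 5.660289 × 10^9.
Rural: 10192²·(1 − 244/10192)·3049/244 = 1.2669597 × 10^9.
Sum = 6.9272487 × 10^9.
SE = √(6.9272487 × 10^9) = 83230.1.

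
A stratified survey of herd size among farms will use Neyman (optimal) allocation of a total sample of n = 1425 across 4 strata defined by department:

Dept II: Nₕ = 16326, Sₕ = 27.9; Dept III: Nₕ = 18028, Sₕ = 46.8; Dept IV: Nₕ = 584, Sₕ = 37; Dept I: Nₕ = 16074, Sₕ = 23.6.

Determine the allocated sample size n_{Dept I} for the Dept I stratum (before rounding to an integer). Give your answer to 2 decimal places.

317.95

Neyman allocation: nₕ = n·NₕSₕ / Σⱼ NⱼSⱼ.
Σ NⱼSⱼ = 16326·27.9 + 18028·46.8 + 584·37 + 16074·23.6 = 1.7001602 × 10^6.
n_{Dept I} = 1425·16074·23.6 / (1.7001602 × 10^6) = 317.95.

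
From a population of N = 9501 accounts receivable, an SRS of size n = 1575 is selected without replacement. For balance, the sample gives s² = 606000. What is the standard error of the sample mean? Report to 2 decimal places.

Under SRS without replacement, Var(ȳ) = (1 − f)·s²/n with f = n/N = 1575/9501 = 0.16577202.
Var(ȳ) = (1 − 0.16577202)·606000/1575 = 0.83422798·384.7619 = 320.97915.
SE(ȳ) = √(320.97915) = 17.92.

17.92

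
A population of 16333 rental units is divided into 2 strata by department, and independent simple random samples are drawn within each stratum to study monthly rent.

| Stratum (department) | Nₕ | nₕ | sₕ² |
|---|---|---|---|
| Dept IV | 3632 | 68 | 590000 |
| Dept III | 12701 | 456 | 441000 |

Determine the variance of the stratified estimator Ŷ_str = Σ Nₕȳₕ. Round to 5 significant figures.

2.6272 × 10^11

Var(Ŷ_str) = Σₕ Nₕ²(1 − fₕ)sₕ²/nₕ.
Dept IV: 3632²·(1 − 68/3632)·590000/68 = 1.1231212 × 10^11.
Dept III: 12701²·(1 − 456/12701)·441000/456 = 1.5040783 × 10^11.
Sum = 2.6271995 × 10^11.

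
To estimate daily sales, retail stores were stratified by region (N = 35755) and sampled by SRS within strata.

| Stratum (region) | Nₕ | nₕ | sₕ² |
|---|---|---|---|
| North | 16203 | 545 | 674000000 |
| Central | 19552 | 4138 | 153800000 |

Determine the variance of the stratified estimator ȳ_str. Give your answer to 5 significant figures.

Var(ȳ_str) = Σₕ Wₕ²(1 − fₕ)sₕ²/nₕ with Wₕ = Nₕ/N, N = 35755.
North: Wₕ = 0.45316739; term = 0.45316739²·(1 − 0.03363575)·674000000/545 = 245426.55.
Central: Wₕ = 0.54683261; term = 0.54683261²·(1 − 0.21164075)·153800000/4138 = 8761.9108.
Sum = 254188.46.

254190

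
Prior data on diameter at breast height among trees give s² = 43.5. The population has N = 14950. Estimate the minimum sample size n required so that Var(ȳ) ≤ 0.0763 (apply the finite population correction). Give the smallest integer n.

550

Without fpc, n₀ = s²/D = 43.5/0.0763 = 570.1180.
With fpc, (1 − n/N)·s²/n ≤ D requires n ≥ n₀/(1 + n₀/N) = 570.1180/(1 + 570.1180/14950) = 549.1752.
Rounding up, n = 550.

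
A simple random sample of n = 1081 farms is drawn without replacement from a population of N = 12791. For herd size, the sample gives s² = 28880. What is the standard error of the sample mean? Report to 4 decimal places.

Under SRS without replacement, Var(ȳ) = (1 − f)·s²/n with f = n/N = 1081/12791 = 0.08451255.
Var(ȳ) = (1 − 0.08451255)·28880/1081 = 0.91548745·26.716004 = 24.458166.
SE(ȳ) = √(24.458166) = 4.9455.

4.9455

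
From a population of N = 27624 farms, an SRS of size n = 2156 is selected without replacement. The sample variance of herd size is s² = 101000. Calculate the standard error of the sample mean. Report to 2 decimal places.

Under SRS without replacement, Var(ȳ) = (1 − f)·s²/n with f = n/N = 2156/27624 = 0.07804807.
Var(ȳ) = (1 − 0.07804807)·101000/2156 = 0.92195193·46.846011 = 43.18977.
SE(ȳ) = √(43.18977) = 6.57.

6.57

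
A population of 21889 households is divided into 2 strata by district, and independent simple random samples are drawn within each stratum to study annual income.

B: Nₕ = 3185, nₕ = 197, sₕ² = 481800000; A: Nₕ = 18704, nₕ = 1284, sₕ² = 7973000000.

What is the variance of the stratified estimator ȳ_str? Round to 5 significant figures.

Var(ȳ_str) = Σₕ Wₕ²(1 − fₕ)sₕ²/nₕ with Wₕ = Nₕ/N, N = 21889.
B: Wₕ = 0.14550688; term = 0.14550688²·(1 − 0.06185243)·481800000/197 = 48577.902.
A: Wₕ = 0.85449312; term = 0.85449312²·(1 − 0.06864842)·7973000000/1284 = 4.2226739 × 10^6.
Sum = 4.2712518 × 10^6.

4.2713 × 10^6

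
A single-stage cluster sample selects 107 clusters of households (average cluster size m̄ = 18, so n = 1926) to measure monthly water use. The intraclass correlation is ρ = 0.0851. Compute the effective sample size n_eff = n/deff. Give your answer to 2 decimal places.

deff = 1 + (18 − 1)·0.0851 = 1 + 1.4467 = 2.4467.
n_eff = 1926 / 2.4467 = 787.18.

787.18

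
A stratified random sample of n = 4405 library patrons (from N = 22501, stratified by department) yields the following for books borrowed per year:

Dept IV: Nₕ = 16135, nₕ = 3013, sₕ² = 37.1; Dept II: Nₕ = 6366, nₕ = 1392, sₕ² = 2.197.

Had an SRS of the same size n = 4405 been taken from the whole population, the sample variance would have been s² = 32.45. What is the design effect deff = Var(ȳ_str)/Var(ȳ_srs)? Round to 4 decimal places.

Var(ȳ_str) = Σ Wₕ²(1−fₕ)sₕ²/nₕ with Wₕ = Nₕ/22501:
  Dept IV: (16135/22501)²·(1−3013/16135)·37.1/3013 = 0.0051492045
  Dept II: (6366/22501)²·(1−1392/6366)·2.197/1392 = 9.8709647 × 10^-5
  → Var(ȳ_str) = 0.0052479141.
Var(ȳ_srs) = (1 − 4405/22501)·32.45/4405 = 0.0059244707.
deff = 0.0052479141 / 0.0059244707 = 0.8858.

0.8858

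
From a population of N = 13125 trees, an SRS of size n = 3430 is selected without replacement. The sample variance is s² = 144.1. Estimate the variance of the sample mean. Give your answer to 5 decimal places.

0.03103

Under SRS without replacement, Var(ȳ) = (1 − f)·s²/n with f = n/N = 3430/13125 = 0.26133333.
Var(ȳ) = (1 − 0.26133333)·144.1/3430 = 0.73866667·0.042011662 = 0.031032614.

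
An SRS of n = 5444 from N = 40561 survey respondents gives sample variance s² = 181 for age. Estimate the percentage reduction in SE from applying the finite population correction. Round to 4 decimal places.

6.9526

f = n/N = 5444/40561 = 0.13421760.
SE_no-fpc = √(s²/n) = 0.18233928; SE_fpc = √((1−f)s²/n) = 0.16966201.
Ratio = √(1−f) = 0.93047429. Reduction = 100·(1 − 0.93047429) = 6.9526%.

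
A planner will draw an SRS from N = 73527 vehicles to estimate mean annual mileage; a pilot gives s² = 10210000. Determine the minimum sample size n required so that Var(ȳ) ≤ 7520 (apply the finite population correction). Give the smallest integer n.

1334

Without fpc, n₀ = s²/D = 10210000/7520 = 1357.7128.
With fpc, (1 − n/N)·s²/n ≤ D requires n ≥ n₀/(1 + n₀/N) = 1357.7128/(1 + 1357.7128/73527) = 1333.0965.
Rounding up, n = 1334.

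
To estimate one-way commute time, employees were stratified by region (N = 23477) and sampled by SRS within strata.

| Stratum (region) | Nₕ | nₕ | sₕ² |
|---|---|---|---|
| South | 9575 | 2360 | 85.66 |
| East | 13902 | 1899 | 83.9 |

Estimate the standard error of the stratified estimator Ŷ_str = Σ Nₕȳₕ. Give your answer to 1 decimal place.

3143.2

Var(Ŷ_str) = Σₕ Nₕ²(1 − fₕ)sₕ²/nₕ.
South: 9575²·(1 − 2360/9575)·85.66/2360 = 2.5075014 × 10^6.
East: 13902²·(1 − 1899/13902)·83.9/1899 = 7.3723184 × 10^6.
Sum = 9.8798198 × 10^6.
SE = √(9.8798198 × 10^6) = 3143.2.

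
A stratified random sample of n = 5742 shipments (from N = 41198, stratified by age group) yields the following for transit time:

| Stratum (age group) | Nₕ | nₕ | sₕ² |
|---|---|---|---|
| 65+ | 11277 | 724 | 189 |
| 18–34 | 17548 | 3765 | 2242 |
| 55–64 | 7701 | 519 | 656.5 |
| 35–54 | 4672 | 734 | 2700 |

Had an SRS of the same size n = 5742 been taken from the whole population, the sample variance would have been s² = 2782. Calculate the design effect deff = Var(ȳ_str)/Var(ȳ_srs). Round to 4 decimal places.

Var(ȳ_str) = Σ Wₕ²(1−fₕ)sₕ²/nₕ with Wₕ = Nₕ/41198:
  65+: (11277/41198)²·(1−724/11277)·189/724 = 0.018303767
  18–34: (17548/41198)²·(1−3765/17548)·2242/3765 = 0.084857404
  55–64: (7701/41198)²·(1−519/7701)·656.5/519 = 0.041219966
  35–54: (4672/41198)²·(1−734/4672)·2700/734 = 0.039874384
  → Var(ȳ_str) = 0.18425552.
Var(ȳ_srs) = (1 − 5742/41198)·2782/5742 = 0.41697262.
deff = 0.18425552 / 0.41697262 = 0.4419.

0.4419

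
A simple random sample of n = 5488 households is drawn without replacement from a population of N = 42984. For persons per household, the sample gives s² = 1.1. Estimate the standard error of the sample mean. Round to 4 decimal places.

Under SRS without replacement, Var(ȳ) = (1 − f)·s²/n with f = n/N = 5488/42984 = 0.12767541.
Var(ȳ) = (1 − 0.12767541)·1.1/5488 = 0.87232459·2.0043732 × 10^-4 = 1.748464 × 10^-4.
SE(ȳ) = √(1.748464 × 10^-4) = 0.0132.

0.0132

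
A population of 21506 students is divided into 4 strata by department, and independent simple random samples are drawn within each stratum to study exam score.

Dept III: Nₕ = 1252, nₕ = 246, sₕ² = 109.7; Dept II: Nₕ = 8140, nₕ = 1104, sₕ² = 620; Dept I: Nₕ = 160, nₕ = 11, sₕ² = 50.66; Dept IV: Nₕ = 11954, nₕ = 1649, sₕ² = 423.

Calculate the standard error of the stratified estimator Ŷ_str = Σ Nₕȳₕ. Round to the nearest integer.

Var(Ŷ_str) = Σₕ Nₕ²(1 − fₕ)sₕ²/nₕ.
Dept III: 1252²·(1 − 246/1252)·109.7/246 = 561660.43.
Dept II: 8140²·(1 − 1104/8140)·620/1104 = 3.2164207 × 10^7.
Dept I: 160²·(1 − 11/160)·50.66/11 = 109794.04.
Dept IV: 11954²·(1 − 1649/11954)·423/1649 = 3.1599554 × 10^7.
Sum = 6.4435215 × 10^7.
SE = √(6.4435215 × 10^7) = 8027.

8027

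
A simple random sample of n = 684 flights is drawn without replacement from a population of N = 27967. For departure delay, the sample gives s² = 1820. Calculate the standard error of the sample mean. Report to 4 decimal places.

Under SRS without replacement, Var(ȳ) = (1 − f)·s²/n with f = n/N = 684/27967 = 0.02445740.
Var(ȳ) = (1 − 0.02445740)·1820/684 = 0.97554260·2.6608187 = 2.595742.
SE(ȳ) = √(2.595742) = 1.6111.

1.6111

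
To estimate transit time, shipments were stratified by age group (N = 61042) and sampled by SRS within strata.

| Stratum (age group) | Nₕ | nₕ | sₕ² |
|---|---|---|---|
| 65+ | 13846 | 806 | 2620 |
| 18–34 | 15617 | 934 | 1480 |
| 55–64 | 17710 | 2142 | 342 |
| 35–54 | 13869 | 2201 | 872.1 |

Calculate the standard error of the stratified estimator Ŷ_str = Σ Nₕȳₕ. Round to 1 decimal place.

32533.0

Var(Ŷ_str) = Σₕ Nₕ²(1 − fₕ)sₕ²/nₕ.
65+: 13846²·(1 − 806/13846)·2620/806 = 5.8690548 × 10^8.
18–34: 15617²·(1 − 934/15617)·1480/934 = 3.6335174 × 10^8.
55–64: 17710²·(1 − 2142/17710)·342/2142 = 4.4020809 × 10^7.
35–54: 13869²·(1 − 2201/13869)·872.1/2201 = 6.4119158 × 10^7.
Sum = 1.0583972 × 10^9.
SE = √(1.0583972 × 10^9) = 32533.0.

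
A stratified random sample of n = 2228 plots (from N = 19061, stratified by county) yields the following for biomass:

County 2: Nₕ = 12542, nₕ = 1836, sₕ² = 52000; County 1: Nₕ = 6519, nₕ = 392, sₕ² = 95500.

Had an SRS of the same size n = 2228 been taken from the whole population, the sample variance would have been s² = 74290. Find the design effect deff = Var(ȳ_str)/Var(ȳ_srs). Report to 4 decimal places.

Var(ȳ_str) = Σ Wₕ²(1−fₕ)sₕ²/nₕ with Wₕ = Nₕ/19061:
  County 2: (12542/19061)²·(1−1836/12542)·52000/1836 = 10.467268
  County 1: (6519/19061)²·(1−392/6519)·95500/392 = 26.782728
  → Var(ȳ_str) = 37.249996.
Var(ȳ_srs) = (1 − 2228/19061)·74290/2228 = 29.446319.
deff = 37.249996 / 29.446319 = 1.2650.

1.2650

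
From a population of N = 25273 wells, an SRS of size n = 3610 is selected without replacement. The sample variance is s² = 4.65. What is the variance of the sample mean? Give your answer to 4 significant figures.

Under SRS without replacement, Var(ȳ) = (1 − f)·s²/n with f = n/N = 3610/25273 = 0.14284019.
Var(ȳ) = (1 − 0.14284019)·4.65/3610 = 0.85715981·0.0012880886 = 0.0011040978.

0.001104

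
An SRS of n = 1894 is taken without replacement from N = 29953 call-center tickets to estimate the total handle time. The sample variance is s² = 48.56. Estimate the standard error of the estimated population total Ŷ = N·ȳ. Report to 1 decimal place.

Var(Ŷ) = N²·Var(ȳ) = N²·(1 − n/N)·s²/n.
f = 1894/29953 = 0.06323240; Var(ȳ) = 0.93676760·48.56/1894 = 0.024017653.
Var(Ŷ) = 29953² · 0.024017653 = 2.1548211 × 10^7.
SE(Ŷ) = √(2.1548211 × 10^7) = 4642.0.

4642.0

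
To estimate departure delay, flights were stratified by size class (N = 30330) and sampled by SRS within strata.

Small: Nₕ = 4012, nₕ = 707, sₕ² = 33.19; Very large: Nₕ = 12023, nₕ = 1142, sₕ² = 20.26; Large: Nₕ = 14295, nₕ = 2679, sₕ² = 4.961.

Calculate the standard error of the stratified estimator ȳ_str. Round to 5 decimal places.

Var(ȳ_str) = Σₕ Wₕ²(1 − fₕ)sₕ²/nₕ with Wₕ = Nₕ/N, N = 30330.
Small: Wₕ = 0.13227827; term = 0.13227827²·(1 − 0.17622134)·33.19/707 = 6.7666764 × 10^-4.
Very large: Wₕ = 0.39640620; term = 0.39640620²·(1 − 0.09498461)·20.26/1142 = 0.0025229589.
Large: Wₕ = 0.47131553; term = 0.47131553²·(1 − 0.18740818)·4.961/2679 = 3.3426619 × 10^-4.
Sum = 0.0035338927.
SE = √(0.0035338927) = 0.05945.

0.05945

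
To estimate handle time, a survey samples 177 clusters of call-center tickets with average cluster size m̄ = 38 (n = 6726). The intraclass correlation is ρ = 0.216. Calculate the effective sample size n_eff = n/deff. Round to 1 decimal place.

deff = 1 + (38 − 1)·0.216 = 1 + 7.992 = 8.992.
n_eff = 6726 / 8.992 = 748.0.

748.0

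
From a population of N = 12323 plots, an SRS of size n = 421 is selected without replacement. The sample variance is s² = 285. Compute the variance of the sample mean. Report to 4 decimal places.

0.6538

Under SRS without replacement, Var(ȳ) = (1 − f)·s²/n with f = n/N = 421/12323 = 0.03416376.
Var(ȳ) = (1 − 0.03416376)·285/421 = 0.96583624·0.67695962 = 0.65383213.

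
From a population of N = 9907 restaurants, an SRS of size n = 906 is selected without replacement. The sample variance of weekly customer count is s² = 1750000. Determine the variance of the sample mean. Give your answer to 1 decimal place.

Under SRS without replacement, Var(ȳ) = (1 − f)·s²/n with f = n/N = 906/9907 = 0.09145049.
Var(ȳ) = (1 − 0.09145049)·1750000/906 = 0.90854951·1931.5673 = 1754.9246.

1754.9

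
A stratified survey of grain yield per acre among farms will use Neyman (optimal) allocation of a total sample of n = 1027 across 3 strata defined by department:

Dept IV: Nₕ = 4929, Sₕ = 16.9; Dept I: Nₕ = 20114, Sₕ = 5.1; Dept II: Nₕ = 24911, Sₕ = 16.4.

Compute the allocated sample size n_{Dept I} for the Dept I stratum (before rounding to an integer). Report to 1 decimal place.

177.2

Neyman allocation: nₕ = n·NₕSₕ / Σⱼ NⱼSⱼ.
Σ NⱼSⱼ = 4929·16.9 + 20114·5.1 + 24911·16.4 = 594421.9.
n_{Dept I} = 1027·20114·5.1 / 594421.9 = 177.2.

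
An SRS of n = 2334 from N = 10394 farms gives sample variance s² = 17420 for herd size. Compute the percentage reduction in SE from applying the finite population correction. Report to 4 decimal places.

f = n/N = 2334/10394 = 0.22455263.
SE_no-fpc = √(s²/n) = 2.7319557; SE_fpc = √((1−f)s²/n) = 2.4057462.
Ratio = √(1−f) = 0.88059490. Reduction = 100·(1 − 0.88059490) = 11.9405%.

11.9405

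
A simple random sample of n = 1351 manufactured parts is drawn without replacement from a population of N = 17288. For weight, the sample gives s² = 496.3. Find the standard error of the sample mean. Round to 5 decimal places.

0.58194

Under SRS without replacement, Var(ȳ) = (1 − f)·s²/n with f = n/N = 1351/17288 = 0.07814669.
Var(ȳ) = (1 − 0.07814669)·496.3/1351 = 0.92185331·0.36735751 = 0.33864974.
SE(ȳ) = √(0.33864974) = 0.58194.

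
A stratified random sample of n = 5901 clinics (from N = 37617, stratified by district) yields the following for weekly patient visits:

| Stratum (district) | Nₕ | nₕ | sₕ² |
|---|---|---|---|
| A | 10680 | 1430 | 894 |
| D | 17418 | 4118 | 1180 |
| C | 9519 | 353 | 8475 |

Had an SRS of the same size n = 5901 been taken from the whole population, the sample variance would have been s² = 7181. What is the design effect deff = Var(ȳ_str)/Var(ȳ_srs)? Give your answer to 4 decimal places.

1.5311

Var(ȳ_str) = Σ Wₕ²(1−fₕ)sₕ²/nₕ with Wₕ = Nₕ/37617:
  A: (10680/37617)²·(1−1430/10680)·894/1430 = 0.043646171
  D: (17418/37617)²·(1−4118/17418)·1180/4118 = 0.046911279
  C: (9519/37617)²·(1−353/9519)·8475/353 = 1.4803618
  → Var(ȳ_str) = 1.5709193.
Var(ȳ_srs) = (1 − 5901/37617)·7181/5901 = 1.0260147.
deff = 1.5709193 / 1.0260147 = 1.5311.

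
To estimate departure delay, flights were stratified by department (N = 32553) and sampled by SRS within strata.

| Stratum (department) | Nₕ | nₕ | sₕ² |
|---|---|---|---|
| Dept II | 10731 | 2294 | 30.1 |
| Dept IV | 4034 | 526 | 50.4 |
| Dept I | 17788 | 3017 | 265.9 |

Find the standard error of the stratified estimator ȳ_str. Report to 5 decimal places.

Var(ȳ_str) = Σₕ Wₕ²(1 − fₕ)sₕ²/nₕ with Wₕ = Nₕ/N, N = 32553.
Dept II: Wₕ = 0.32964704; term = 0.32964704²·(1 − 0.21377318)·30.1/2294 = 0.0011210353.
Dept IV: Wₕ = 0.12392099; term = 0.12392099²·(1 − 0.13039167)·50.4/526 = 0.0012795529.
Dept I: Wₕ = 0.54643197; term = 0.54643197²·(1 − 0.16960872)·265.9/3017 = 0.021852343.
Sum = 0.024252931.
SE = √(0.024252931) = 0.15573.

0.15573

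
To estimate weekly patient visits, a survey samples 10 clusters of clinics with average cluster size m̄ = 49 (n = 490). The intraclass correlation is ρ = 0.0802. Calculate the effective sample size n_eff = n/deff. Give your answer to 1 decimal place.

deff = 1 + (49 − 1)·0.0802 = 1 + 3.8496 = 4.8496.
n_eff = 490 / 4.8496 = 101.0.

101.0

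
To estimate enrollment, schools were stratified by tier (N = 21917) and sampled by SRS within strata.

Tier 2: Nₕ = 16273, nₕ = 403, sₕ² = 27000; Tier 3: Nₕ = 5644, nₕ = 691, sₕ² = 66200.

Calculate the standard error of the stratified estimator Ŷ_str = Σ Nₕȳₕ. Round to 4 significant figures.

Var(Ŷ_str) = Σₕ Nₕ²(1 − fₕ)sₕ²/nₕ.
Tier 2: 16273²·(1 − 403/16273)·27000/403 = 1.7302277 × 10^10.
Tier 3: 5644²·(1 − 691/5644)·66200/691 = 2.6781523 × 10^9.
Sum = 1.9980429 × 10^10.
SE = √(1.9980429 × 10^10) = 141400.

141400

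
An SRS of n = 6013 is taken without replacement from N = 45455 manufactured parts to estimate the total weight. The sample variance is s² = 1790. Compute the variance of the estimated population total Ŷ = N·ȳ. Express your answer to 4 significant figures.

Var(Ŷ) = N²·Var(ȳ) = N²·(1 − n/N)·s²/n.
f = 6013/45455 = 0.13228468; Var(ȳ) = 0.86771532·1790/6013 = 0.25830874.
Var(Ŷ) = 45455² · 0.25830874 = 5.3370642 × 10^8.

5.337 × 10^8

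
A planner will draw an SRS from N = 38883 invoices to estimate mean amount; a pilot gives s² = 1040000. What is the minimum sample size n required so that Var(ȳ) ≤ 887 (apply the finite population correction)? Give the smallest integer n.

1139

Without fpc, n₀ = s²/D = 1040000/887 = 1172.4915.
With fpc, (1 − n/N)·s²/n ≤ D requires n ≥ n₀/(1 + n₀/N) = 1172.4915/(1 + 1172.4915/38883) = 1138.1707.
Rounding up, n = 1139.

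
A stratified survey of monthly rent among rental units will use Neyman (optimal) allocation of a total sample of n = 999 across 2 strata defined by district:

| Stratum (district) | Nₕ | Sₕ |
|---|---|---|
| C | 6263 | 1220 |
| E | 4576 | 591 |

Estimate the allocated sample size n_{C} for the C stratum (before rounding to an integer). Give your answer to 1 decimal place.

737.8

Neyman allocation: nₕ = n·NₕSₕ / Σⱼ NⱼSⱼ.
Σ NⱼSⱼ = 6263·1220 + 4576·591 = 1.0345276 × 10^7.
n_{C} = 999·6263·1220 / (1.0345276 × 10^7) = 737.8.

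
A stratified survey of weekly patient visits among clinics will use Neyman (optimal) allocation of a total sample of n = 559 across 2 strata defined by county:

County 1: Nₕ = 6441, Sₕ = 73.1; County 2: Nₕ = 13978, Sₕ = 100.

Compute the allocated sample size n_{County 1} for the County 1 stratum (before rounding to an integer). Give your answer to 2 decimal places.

Neyman allocation: nₕ = n·NₕSₕ / Σⱼ NⱼSⱼ.
Σ NⱼSⱼ = 6441·73.1 + 13978·100 = 1.8686371 × 10^6.
n_{County 1} = 559·6441·73.1 / (1.8686371 × 10^6) = 140.85.

140.85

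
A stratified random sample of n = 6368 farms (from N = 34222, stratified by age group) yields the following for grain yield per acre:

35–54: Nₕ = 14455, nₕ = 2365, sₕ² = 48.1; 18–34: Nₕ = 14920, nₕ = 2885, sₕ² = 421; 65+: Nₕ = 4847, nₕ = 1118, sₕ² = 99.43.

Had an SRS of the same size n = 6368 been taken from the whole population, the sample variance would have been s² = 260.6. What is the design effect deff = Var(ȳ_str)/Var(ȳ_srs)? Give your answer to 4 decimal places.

Var(ȳ_str) = Σ Wₕ²(1−fₕ)sₕ²/nₕ with Wₕ = Nₕ/34222:
  35–54: (14455/34222)²·(1−2365/14455)·48.1/2365 = 0.0030349221
  18–34: (14920/34222)²·(1−2885/14920)·421/2885 = 0.022373835
  65+: (4847/34222)²·(1−1118/4847)·99.43/1118 = 0.0013725566
  → Var(ȳ_str) = 0.026781314.
Var(ȳ_srs) = (1 − 6368/34222)·260.6/6368 = 0.033308382.
deff = 0.026781314 / 0.033308382 = 0.8040.

0.8040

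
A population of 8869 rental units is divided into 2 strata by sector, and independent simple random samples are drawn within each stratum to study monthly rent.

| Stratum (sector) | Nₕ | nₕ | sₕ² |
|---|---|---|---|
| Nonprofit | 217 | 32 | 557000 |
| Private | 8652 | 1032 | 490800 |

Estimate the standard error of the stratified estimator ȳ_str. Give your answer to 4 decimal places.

Var(ȳ_str) = Σₕ Wₕ²(1 − fₕ)sₕ²/nₕ with Wₕ = Nₕ/N, N = 8869.
Nonprofit: Wₕ = 0.02446725; term = 0.02446725²·(1 − 0.14746544)·557000/32 = 8.8835667.
Private: Wₕ = 0.97553275; term = 0.97553275²·(1 − 0.11927878)·490800/1032 = 398.60893.
Sum = 407.4925.
SE = √(407.4925) = 20.1864.

20.1864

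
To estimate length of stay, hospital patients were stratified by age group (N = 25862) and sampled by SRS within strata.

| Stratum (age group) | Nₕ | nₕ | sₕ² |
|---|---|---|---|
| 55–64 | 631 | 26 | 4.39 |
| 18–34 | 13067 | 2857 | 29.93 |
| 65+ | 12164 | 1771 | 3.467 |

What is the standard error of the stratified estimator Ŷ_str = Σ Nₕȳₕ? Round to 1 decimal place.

Var(Ŷ_str) = Σₕ Nₕ²(1 − fₕ)sₕ²/nₕ.
55–64: 631²·(1 − 26/631)·4.39/26 = 64457.863.
18–34: 13067²·(1 − 2857/13067)·29.93/2857 = 1.397649 × 10^6.
65+: 12164²·(1 − 1771/12164)·3.467/1771 = 247487.13.
Sum = 1.709594 × 10^6.
SE = √(1.709594 × 10^6) = 1307.5.

1307.5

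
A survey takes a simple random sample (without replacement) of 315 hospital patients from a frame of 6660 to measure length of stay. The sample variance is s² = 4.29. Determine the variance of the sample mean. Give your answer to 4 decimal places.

0.0130

Under SRS without replacement, Var(ȳ) = (1 − f)·s²/n with f = n/N = 315/6660 = 0.04729730.
Var(ȳ) = (1 − 0.04729730)·4.29/315 = 0.95270270·0.013619048 = 0.012974903.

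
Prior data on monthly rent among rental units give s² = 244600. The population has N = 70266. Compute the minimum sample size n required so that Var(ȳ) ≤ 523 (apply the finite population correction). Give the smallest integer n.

465

Without fpc, n₀ = s²/D = 244600/523 = 467.6864.
With fpc, (1 − n/N)·s²/n ≤ D requires n ≥ n₀/(1 + n₀/N) = 467.6864/(1 + 467.6864/70266) = 464.5941.
Rounding up, n = 465.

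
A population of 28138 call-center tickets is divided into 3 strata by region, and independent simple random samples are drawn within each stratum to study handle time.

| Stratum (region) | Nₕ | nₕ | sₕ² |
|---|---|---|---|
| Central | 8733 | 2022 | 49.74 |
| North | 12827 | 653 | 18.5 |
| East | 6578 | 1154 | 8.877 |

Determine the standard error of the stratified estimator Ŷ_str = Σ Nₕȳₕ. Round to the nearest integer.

Var(Ŷ_str) = Σₕ Nₕ²(1 − fₕ)sₕ²/nₕ.
Central: 8733²·(1 − 2022/8733)·49.74/2022 = 1.4417014 × 10^6.
North: 12827²·(1 − 653/12827)·18.5/653 = 4.4240185 × 10^6.
East: 6578²·(1 − 1154/6578)·8.877/1154 = 274456.78.
Sum = 6.1401767 × 10^6.
SE = √(6.1401767 × 10^6) = 2478.

2478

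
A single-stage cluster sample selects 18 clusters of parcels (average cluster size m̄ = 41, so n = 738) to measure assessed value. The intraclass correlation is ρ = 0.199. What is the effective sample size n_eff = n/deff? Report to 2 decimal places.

82.37

deff = 1 + (41 − 1)·0.199 = 1 + 7.96 = 8.96.
n_eff = 738 / 8.96 = 82.37.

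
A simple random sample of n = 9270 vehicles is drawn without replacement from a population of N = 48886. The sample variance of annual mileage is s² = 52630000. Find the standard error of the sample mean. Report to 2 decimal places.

Under SRS without replacement, Var(ȳ) = (1 − f)·s²/n with f = n/N = 9270/48886 = 0.18962484.
Var(ȳ) = (1 − 0.18962484)·52630000/9270 = 0.81037516·5677.4542 = 4600.8678.
SE(ȳ) = √(4600.8678) = 67.83.

67.83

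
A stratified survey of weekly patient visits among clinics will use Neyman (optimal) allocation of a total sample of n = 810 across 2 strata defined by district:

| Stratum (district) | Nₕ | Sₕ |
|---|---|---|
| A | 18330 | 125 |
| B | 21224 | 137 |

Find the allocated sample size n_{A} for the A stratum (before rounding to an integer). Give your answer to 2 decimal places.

356.98

Neyman allocation: nₕ = n·NₕSₕ / Σⱼ NⱼSⱼ.
Σ NⱼSⱼ = 18330·125 + 21224·137 = 5.198938 × 10^6.
n_{A} = 810·18330·125 / (5.198938 × 10^6) = 356.98.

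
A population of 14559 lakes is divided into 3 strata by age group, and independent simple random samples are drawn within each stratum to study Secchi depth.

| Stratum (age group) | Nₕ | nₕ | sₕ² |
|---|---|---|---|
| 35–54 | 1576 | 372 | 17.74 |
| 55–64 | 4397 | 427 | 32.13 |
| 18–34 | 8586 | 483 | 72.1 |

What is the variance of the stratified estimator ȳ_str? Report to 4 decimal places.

Var(ȳ_str) = Σₕ Wₕ²(1 − fₕ)sₕ²/nₕ with Wₕ = Nₕ/N, N = 14559.
35–54: Wₕ = 0.10824919; term = 0.10824919²·(1 − 0.23604061)·17.74/372 = 4.2690406 × 10^-4.
55–64: Wₕ = 0.30201250; term = 0.30201250²·(1 − 0.09711167)·32.13/427 = 0.0061967893.
18–34: Wₕ = 0.58973831; term = 0.58973831²·(1 − 0.05625437)·72.1/483 = 0.048996128.
Sum = 0.055619821.

0.0556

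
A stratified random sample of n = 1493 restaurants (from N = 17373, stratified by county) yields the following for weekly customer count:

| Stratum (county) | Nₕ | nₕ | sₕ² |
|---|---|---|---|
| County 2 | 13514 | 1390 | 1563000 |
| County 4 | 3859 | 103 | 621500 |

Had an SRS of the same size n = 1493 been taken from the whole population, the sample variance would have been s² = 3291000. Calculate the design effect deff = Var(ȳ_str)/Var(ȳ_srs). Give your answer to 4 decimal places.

Var(ȳ_str) = Σ Wₕ²(1−fₕ)sₕ²/nₕ with Wₕ = Nₕ/17373:
  County 2: (13514/17373)²·(1−1390/13514)·1563000/1390 = 610.41385
  County 4: (3859/17373)²·(1−103/3859)·621500/103 = 289.77081
  → Var(ȳ_str) = 900.18466.
Var(ȳ_srs) = (1 − 1493/17373)·3291000/1493 = 2014.8548.
deff = 900.18466 / 2014.8548 = 0.4468.

0.4468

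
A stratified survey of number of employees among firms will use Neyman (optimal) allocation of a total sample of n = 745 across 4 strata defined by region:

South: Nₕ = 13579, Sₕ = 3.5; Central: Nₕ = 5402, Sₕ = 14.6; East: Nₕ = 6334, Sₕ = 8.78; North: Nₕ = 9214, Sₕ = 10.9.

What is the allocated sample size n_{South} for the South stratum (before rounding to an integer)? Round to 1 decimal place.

Neyman allocation: nₕ = n·NₕSₕ / Σⱼ NⱼSⱼ.
Σ NⱼSⱼ = 13579·3.5 + 5402·14.6 + 6334·8.78 + 9214·10.9 = 282440.82.
n_{South} = 745·13579·3.5 / 282440.82 = 125.4.

125.4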